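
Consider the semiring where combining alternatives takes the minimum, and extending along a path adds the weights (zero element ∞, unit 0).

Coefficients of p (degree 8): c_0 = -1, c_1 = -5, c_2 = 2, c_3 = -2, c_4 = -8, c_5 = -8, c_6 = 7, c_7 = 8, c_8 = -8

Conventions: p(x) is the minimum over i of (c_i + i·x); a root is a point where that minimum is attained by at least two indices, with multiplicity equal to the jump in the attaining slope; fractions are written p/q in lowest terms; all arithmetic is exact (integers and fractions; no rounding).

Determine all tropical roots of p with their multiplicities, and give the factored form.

hull edge (i=0, c=-1) to (i=1, c=-5): slope -4, span 1
hull edge (i=1, c=-5) to (i=4, c=-8): slope -1, span 3
hull edge (i=4, c=-8) to (i=8, c=-8): slope 0, span 4
Factored form: p(x) = -8 ⊗ (x ⊕ 0) ⊗ (x ⊕ 0) ⊗ (x ⊕ 0) ⊗ (x ⊕ 0) ⊗ (x ⊕ 1) ⊗ (x ⊕ 1) ⊗ (x ⊕ 1) ⊗ (x ⊕ 4)
Answer: roots = 0 (mult 4), 1 (mult 3), 4 (mult 1)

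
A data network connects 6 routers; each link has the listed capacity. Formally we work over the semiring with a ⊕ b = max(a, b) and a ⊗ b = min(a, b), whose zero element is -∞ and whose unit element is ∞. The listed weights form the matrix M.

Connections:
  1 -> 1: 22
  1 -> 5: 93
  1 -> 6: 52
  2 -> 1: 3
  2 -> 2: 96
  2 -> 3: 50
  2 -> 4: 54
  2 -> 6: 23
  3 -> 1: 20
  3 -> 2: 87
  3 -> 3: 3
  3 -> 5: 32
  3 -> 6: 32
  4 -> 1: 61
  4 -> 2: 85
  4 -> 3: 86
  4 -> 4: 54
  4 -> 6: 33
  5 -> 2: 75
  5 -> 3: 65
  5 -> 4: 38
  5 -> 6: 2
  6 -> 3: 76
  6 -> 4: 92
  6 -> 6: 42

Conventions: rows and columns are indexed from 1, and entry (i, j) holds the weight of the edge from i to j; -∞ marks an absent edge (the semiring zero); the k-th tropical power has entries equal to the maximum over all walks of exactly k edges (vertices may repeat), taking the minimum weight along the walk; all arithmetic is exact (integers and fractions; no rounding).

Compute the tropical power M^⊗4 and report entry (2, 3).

M^⊗2:
  [22, 75, 65, 52, 22, 42]
  [54, 96, 54, 54, 32, 33]
  [20, 87, 50, 54, 20, 32]
  [54, 86, 54, 54, 61, 52]
  [38, 75, 50, 54, 32, 33]
  [61, 85, 86, 54, 32, 42]
M^⊗3:
  [52, 75, 52, 54, 32, 42]
  [54, 96, 54, 54, 54, 52]
  [54, 87, 54, 54, 32, 33]
  [54, 86, 61, 54, 54, 52]
  [54, 75, 54, 54, 38, 38]
  [54, 86, 54, 54, 61, 52]
M^⊗4:
  [54, 75, 54, 54, 52, 52]
  [54, 96, 54, 54, 54, 52]
  [54, 87, 54, 54, 54, 52]
  [54, 86, 54, 54, 54, 52]
  [54, 75, 54, 54, 54, 52]
  [54, 86, 61, 54, 54, 52]
Key observation: the optimum is the walk 2->2->2->4->3, with weight 96 min 96 min 54 min 86 = 54.
Optimal value attained by: walk 2->2->2->4->3.
Answer: (M^⊗4)[2][3] = 54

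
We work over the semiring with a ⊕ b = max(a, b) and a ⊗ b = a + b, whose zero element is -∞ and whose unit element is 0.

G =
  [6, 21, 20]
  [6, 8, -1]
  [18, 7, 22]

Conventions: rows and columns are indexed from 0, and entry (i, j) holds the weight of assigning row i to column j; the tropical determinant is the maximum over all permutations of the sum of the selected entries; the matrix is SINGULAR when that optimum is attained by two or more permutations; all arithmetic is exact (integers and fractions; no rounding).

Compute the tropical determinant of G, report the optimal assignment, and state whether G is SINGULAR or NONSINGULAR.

σ = (0, 1, 2): 6 + 8 + 22 = 36
σ = (0, 2, 1): 6 + (-1) + 7 = 12
σ = (1, 0, 2): 21 + 6 + 22 = 49
σ = (1, 2, 0): 21 + (-1) + 18 = 38
σ = (2, 0, 1): 20 + 6 + 7 = 33
σ = (2, 1, 0): 20 + 8 + 18 = 46
Optimal value attained by: σ = (1, 0, 2).
Answer: det⊕(G) = 49; verdict: NONSINGULAR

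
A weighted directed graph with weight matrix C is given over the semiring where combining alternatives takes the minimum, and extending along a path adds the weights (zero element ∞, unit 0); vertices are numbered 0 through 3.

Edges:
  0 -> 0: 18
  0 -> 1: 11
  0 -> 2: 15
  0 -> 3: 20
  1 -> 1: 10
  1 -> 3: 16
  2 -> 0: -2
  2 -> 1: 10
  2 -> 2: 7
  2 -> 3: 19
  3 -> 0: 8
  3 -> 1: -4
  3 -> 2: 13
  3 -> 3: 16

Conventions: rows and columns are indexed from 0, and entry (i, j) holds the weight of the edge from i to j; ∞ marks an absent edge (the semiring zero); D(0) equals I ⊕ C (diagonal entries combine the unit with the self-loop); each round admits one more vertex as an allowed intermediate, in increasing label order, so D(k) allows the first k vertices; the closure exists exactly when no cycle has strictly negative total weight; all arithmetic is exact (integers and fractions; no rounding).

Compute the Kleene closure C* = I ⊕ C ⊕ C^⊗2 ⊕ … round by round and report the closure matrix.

D(0):
  [0, 11, 15, 20]
  [∞, 0, ∞, 16]
  [-2, 10, 0, 19]
  [8, -4, 13, 0]
D(1):
  [0, 11, 15, 20]
  [∞, 0, ∞, 16]
  [-2, 9, 0, 18]
  [8, -4, 13, 0]
D(2):
  [0, 11, 15, 20]
  [∞, 0, ∞, 16]
  [-2, 9, 0, 18]
  [8, -4, 13, 0]
D(3):
  [0, 11, 15, 20]
  [∞, 0, ∞, 16]
  [-2, 9, 0, 18]
  [8, -4, 13, 0]
D(4):
  [0, 11, 15, 20]
  [24, 0, 29, 16]
  [-2, 9, 0, 18]
  [8, -4, 13, 0]
Answer: C* = [[0, 11, 15, 20], [24, 0, 29, 16], [-2, 9, 0, 18], [8, -4, 13, 0]]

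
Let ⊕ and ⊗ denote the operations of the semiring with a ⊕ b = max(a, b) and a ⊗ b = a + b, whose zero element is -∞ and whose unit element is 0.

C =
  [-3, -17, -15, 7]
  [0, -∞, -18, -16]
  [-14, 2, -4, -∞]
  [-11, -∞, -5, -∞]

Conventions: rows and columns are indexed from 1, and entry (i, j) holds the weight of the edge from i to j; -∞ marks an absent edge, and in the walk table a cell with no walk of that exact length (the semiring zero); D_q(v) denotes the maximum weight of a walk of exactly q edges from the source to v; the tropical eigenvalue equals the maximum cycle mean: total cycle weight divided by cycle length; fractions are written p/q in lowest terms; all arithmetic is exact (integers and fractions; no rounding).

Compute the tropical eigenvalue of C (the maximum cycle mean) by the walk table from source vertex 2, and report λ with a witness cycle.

q=0: [-∞, 0, -∞, -∞]
q=1: [0, -∞, -18, -16]
q=2: [-3, -16, -15, 7]
q=3: [-4, -13, 2, 4]
q=4: [-7, 4, -1, 3]
Optimal cycle mean attained by: cycle 1->4->3->2->1, total 7 + (-5) + 2 + 0, length 4.
Answer: λ = 1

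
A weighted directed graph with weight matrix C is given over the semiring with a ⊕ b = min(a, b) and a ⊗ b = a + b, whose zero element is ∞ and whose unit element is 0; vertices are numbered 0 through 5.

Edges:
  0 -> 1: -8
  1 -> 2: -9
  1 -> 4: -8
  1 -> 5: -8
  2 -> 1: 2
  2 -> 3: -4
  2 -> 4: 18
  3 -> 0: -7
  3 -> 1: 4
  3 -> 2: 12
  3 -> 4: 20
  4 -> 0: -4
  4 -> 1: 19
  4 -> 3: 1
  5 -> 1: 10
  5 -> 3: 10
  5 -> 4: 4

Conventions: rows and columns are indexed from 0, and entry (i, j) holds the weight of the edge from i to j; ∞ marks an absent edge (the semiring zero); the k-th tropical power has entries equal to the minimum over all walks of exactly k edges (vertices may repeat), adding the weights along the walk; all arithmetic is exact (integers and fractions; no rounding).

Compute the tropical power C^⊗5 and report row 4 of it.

C^⊗2:
  [∞, ∞, -17, ∞, -16, -16]
  [-12, -7, ∞, -13, -4, ∞]
  [-11, 0, -7, 19, -6, -6]
  [16, -15, -5, 8, -4, -4]
  [-6, -12, 10, ∞, 11, 11]
  [0, 14, 1, 5, 2, 2]
C^⊗3:
  [-20, -15, ∞, -21, -12, ∞]
  [-20, -20, -16, -3, -15, -15]
  [-10, -19, -9, -11, -8, -8]
  [-8, -3, -24, -9, -23, -23]
  [7, -14, -21, 6, -20, -20]
  [-2, -8, 5, -3, 6, 6]
C^⊗4:
  [-28, -28, -24, -11, -23, -23]
  [-19, -28, -29, -20, -28, -28]
  [-18, -18, -28, -13, -27, -27]
  [-27, -22, -12, -28, -19, -11]
  [-24, -19, -23, -25, -22, -22]
  [-10, -10, -17, 1, -16, -16]
C^⊗5:
  [-27, -36, -37, -28, -36, -36]
  [-32, -27, -37, -33, -36, -36]
  [-31, -26, -27, -32, -26, -26]
  [-35, -35, -31, -18, -30, -30]
  [-32, -32, -28, -27, -27, -27]
  [-20, -18, -19, -21, -18, -18]
Answer: row 4 of C^⊗5 = [-32, -32, -28, -27, -27, -27]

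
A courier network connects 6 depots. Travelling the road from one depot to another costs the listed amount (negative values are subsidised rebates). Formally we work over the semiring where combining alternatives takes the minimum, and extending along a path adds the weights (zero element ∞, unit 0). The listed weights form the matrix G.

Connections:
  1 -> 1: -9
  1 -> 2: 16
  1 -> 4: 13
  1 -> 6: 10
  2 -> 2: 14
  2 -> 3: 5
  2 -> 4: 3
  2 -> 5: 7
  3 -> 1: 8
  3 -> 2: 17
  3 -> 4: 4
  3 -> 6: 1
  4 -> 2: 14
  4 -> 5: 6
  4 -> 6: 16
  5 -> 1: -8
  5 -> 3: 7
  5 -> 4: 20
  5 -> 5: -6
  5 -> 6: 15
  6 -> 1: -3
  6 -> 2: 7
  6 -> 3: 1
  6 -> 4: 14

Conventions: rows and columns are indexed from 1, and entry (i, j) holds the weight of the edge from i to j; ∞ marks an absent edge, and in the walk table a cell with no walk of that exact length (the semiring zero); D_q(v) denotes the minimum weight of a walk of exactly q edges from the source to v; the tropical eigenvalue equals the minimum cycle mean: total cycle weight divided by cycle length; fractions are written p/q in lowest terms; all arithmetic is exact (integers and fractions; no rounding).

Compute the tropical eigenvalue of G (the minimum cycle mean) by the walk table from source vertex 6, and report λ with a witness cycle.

q=0: [∞, ∞, ∞, ∞, ∞, 0]
q=1: [-3, 7, 1, 14, ∞, ∞]
q=2: [-12, 13, 12, 5, 14, 2]
q=3: [-21, 4, 3, 1, 8, -2]
q=4: [-30, -5, -1, -8, 2, -11]
q=5: [-39, -14, -10, -17, -4, -20]
q=6: [-48, -23, -19, -26, -11, -29]
Optimal cycle mean attained by: cycle 1->1, total (-9), length 1.
Answer: λ = -9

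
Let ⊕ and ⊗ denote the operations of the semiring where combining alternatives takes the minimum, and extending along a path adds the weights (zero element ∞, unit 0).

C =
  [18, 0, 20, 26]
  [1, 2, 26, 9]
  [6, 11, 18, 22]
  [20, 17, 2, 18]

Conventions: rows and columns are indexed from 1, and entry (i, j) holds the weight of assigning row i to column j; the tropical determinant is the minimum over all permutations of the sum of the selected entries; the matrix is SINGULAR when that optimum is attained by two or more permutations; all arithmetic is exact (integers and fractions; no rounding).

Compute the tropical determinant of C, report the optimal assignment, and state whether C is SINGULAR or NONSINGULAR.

σ = (1, 2, 3, 4): 18 + 2 + 18 + 18 = 56
σ = (1, 2, 4, 3): 18 + 2 + 22 + 2 = 44
σ = (1, 3, 2, 4): 18 + 26 + 11 + 18 = 73
σ = (1, 3, 4, 2): 18 + 26 + 22 + 17 = 83
σ = (1, 4, 2, 3): 18 + 9 + 11 + 2 = 40
σ = (1, 4, 3, 2): 18 + 9 + 18 + 17 = 62
σ = (2, 1, 3, 4): 0 + 1 + 18 + 18 = 37
σ = (2, 1, 4, 3): 0 + 1 + 22 + 2 = 25
σ = (2, 3, 1, 4): 0 + 26 + 6 + 18 = 50
σ = (2, 3, 4, 1): 0 + 26 + 22 + 20 = 68
σ = (2, 4, 1, 3): 0 + 9 + 6 + 2 = 17
σ = (2, 4, 3, 1): 0 + 9 + 18 + 20 = 47
σ = (3, 1, 2, 4): 20 + 1 + 11 + 18 = 50
σ = (3, 1, 4, 2): 20 + 1 + 22 + 17 = 60
σ = (3, 2, 1, 4): 20 + 2 + 6 + 18 = 46
σ = (3, 2, 4, 1): 20 + 2 + 22 + 20 = 64
σ = (3, 4, 1, 2): 20 + 9 + 6 + 17 = 52
σ = (3, 4, 2, 1): 20 + 9 + 11 + 20 = 60
σ = (4, 1, 2, 3): 26 + 1 + 11 + 2 = 40
σ = (4, 1, 3, 2): 26 + 1 + 18 + 17 = 62
σ = (4, 2, 1, 3): 26 + 2 + 6 + 2 = 36
σ = (4, 2, 3, 1): 26 + 2 + 18 + 20 = 66
σ = (4, 3, 1, 2): 26 + 26 + 6 + 17 = 75
σ = (4, 3, 2, 1): 26 + 26 + 11 + 20 = 83
Optimal value attained by: σ = (2, 4, 1, 3).
Answer: det⊕(C) = 17; verdict: NONSINGULAR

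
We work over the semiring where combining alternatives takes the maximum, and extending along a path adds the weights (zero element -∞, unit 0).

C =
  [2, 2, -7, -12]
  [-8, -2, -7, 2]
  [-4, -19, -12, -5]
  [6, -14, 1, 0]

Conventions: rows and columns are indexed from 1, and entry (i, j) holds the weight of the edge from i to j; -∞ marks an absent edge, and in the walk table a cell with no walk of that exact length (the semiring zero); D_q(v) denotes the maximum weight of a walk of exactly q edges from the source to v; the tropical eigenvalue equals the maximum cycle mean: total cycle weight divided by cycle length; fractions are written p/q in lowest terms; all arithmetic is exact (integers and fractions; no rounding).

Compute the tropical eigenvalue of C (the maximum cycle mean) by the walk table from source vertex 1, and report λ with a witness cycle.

q=0: [0, -∞, -∞, -∞]
q=1: [2, 2, -7, -12]
q=2: [4, 4, -5, 4]
q=3: [10, 6, 5, 6]
q=4: [12, 12, 7, 8]
Optimal cycle mean attained by: cycle 1->2->4->1, total 2 + 2 + 6, length 3.
Answer: λ = 10/3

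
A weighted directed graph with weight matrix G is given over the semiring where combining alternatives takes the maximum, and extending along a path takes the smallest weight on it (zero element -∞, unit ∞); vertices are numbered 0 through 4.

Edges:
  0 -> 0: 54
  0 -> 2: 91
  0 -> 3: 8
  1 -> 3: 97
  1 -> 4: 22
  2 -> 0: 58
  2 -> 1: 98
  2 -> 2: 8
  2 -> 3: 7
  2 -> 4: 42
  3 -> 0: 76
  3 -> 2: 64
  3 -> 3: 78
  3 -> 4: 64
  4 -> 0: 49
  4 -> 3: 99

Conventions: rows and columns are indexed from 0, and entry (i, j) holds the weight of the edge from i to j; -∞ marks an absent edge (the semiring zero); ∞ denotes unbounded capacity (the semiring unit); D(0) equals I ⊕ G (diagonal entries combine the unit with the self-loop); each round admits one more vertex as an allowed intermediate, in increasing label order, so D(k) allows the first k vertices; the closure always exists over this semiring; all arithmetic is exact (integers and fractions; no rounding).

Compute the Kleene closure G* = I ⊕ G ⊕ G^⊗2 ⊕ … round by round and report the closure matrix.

D(0):
  [∞, -∞, 91, 8, -∞]
  [-∞, ∞, -∞, 97, 22]
  [58, 98, ∞, 7, 42]
  [76, -∞, 64, ∞, 64]
  [49, -∞, -∞, 99, ∞]
D(1):
  [∞, -∞, 91, 8, -∞]
  [-∞, ∞, -∞, 97, 22]
  [58, 98, ∞, 8, 42]
  [76, -∞, 76, ∞, 64]
  [49, -∞, 49, 99, ∞]
D(2):
  [∞, -∞, 91, 8, -∞]
  [-∞, ∞, -∞, 97, 22]
  [58, 98, ∞, 97, 42]
  [76, -∞, 76, ∞, 64]
  [49, -∞, 49, 99, ∞]
D(3):
  [∞, 91, 91, 91, 42]
  [-∞, ∞, -∞, 97, 22]
  [58, 98, ∞, 97, 42]
  [76, 76, 76, ∞, 64]
  [49, 49, 49, 99, ∞]
D(4):
  [∞, 91, 91, 91, 64]
  [76, ∞, 76, 97, 64]
  [76, 98, ∞, 97, 64]
  [76, 76, 76, ∞, 64]
  [76, 76, 76, 99, ∞]
D(5):
  [∞, 91, 91, 91, 64]
  [76, ∞, 76, 97, 64]
  [76, 98, ∞, 97, 64]
  [76, 76, 76, ∞, 64]
  [76, 76, 76, 99, ∞]
Answer: G* = [[∞, 91, 91, 91, 64], [76, ∞, 76, 97, 64], [76, 98, ∞, 97, 64], [76, 76, 76, ∞, 64], [76, 76, 76, 99, ∞]]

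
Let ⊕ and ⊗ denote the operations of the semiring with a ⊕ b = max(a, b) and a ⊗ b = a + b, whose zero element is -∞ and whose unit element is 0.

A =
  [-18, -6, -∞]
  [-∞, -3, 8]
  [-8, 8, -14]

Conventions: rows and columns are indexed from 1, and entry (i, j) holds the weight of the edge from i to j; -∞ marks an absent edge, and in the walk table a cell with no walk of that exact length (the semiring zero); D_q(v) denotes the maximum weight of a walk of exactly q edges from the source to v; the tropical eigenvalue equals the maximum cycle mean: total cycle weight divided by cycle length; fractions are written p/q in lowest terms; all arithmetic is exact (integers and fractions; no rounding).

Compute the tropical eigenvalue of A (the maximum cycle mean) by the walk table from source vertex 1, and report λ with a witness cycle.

q=0: [0, -∞, -∞]
q=1: [-18, -6, -∞]
q=2: [-36, -9, 2]
q=3: [-6, 10, -1]
Optimal cycle mean attained by: cycle 2->3->2, total 8 + 8, length 2.
Answer: λ = 8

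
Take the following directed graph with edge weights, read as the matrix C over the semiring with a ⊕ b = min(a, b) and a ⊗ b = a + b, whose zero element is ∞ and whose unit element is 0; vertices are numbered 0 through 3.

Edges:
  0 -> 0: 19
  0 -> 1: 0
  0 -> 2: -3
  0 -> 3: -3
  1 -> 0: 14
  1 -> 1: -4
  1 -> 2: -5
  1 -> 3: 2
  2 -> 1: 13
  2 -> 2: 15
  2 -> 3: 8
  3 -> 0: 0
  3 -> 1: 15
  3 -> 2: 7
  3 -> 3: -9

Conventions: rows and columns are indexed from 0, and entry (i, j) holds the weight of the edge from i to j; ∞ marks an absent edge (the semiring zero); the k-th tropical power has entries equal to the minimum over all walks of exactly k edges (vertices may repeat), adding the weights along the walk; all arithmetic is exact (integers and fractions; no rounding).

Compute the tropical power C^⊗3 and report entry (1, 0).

C^⊗2:
  [-3, -4, -5, -12]
  [2, -8, -9, -7]
  [8, 9, 8, -1]
  [-9, 0, -3, -18]
C^⊗3:
  [-12, -8, -9, -21]
  [-7, -12, -13, -16]
  [-1, 5, 4, -10]
  [-18, -9, -12, -27]
Key observation: the optimum is the walk 1->3->3->0, with weight 2 + (-9) + 0 = -7.
Optimal value attained by: walk 1->3->3->0.
Answer: (C^⊗3)[1][0] = -7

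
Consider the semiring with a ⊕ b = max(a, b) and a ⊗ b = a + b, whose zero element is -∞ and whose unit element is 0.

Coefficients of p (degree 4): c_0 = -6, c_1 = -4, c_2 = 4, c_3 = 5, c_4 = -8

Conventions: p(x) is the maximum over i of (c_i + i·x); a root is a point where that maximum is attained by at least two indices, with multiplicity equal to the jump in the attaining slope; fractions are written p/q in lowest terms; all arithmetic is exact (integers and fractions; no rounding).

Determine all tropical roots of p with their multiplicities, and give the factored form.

hull edge (i=0, c=-6) to (i=2, c=4): slope 5, span 2
hull edge (i=2, c=4) to (i=3, c=5): slope 1, span 1
hull edge (i=3, c=5) to (i=4, c=-8): slope -13, span 1
Factored form: p(x) = -8 ⊗ (x ⊕ (-5)) ⊗ (x ⊕ (-5)) ⊗ (x ⊕ (-1)) ⊗ (x ⊕ 13)
Answer: roots = -5 (mult 2), -1 (mult 1), 13 (mult 1)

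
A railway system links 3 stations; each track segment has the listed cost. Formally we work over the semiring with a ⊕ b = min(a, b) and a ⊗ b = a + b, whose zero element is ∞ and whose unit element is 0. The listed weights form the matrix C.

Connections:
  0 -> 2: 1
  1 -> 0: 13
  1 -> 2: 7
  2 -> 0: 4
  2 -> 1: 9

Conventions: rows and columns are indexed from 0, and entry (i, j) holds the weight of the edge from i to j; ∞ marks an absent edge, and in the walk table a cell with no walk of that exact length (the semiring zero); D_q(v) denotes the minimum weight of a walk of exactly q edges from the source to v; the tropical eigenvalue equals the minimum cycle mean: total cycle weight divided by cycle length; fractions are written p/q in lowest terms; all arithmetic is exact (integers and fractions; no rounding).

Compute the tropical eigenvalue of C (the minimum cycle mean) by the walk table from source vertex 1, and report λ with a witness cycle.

q=0: [∞, 0, ∞]
q=1: [13, ∞, 7]
q=2: [11, 16, 14]
q=3: [18, 23, 12]
Optimal cycle mean attained by: cycle 0->2->0, total 1 + 4, length 2.
Answer: λ = 5/2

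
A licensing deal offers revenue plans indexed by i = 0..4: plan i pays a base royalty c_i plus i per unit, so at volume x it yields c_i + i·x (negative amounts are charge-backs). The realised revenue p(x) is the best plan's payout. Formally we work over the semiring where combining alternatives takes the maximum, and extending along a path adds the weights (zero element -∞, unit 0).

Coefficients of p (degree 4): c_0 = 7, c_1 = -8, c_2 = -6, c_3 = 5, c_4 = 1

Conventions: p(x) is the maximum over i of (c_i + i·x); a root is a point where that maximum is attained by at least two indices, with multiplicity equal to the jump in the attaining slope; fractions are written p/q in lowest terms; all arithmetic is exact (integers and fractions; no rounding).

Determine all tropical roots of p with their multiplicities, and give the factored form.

hull edge (i=0, c=7) to (i=3, c=5): slope -2/3, span 3
hull edge (i=3, c=5) to (i=4, c=1): slope -4, span 1
Factored form: p(x) = 1 ⊗ (x ⊕ 2/3) ⊗ (x ⊕ 2/3) ⊗ (x ⊕ 2/3) ⊗ (x ⊕ 4)
Answer: roots = 2/3 (mult 3), 4 (mult 1)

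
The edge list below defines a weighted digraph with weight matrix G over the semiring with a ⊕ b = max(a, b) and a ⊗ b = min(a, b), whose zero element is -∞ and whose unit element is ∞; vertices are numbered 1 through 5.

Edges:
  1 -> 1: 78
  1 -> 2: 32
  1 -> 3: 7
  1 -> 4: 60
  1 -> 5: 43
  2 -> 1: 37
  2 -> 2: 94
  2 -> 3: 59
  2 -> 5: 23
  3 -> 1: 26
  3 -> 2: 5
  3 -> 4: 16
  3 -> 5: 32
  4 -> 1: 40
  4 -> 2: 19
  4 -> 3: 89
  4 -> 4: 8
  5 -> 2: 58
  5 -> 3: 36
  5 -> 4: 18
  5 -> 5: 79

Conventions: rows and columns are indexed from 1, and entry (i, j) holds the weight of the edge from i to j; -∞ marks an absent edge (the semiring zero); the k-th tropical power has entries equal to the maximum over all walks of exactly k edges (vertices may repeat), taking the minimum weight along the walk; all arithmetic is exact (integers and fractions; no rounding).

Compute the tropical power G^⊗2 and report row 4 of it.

G^⊗2:
  [78, 43, 60, 60, 43]
  [37, 94, 59, 37, 37]
  [26, 32, 32, 26, 32]
  [40, 32, 19, 40, 40]
  [37, 58, 58, 18, 79]
Answer: row 4 of G^⊗2 = [40, 32, 19, 40, 40]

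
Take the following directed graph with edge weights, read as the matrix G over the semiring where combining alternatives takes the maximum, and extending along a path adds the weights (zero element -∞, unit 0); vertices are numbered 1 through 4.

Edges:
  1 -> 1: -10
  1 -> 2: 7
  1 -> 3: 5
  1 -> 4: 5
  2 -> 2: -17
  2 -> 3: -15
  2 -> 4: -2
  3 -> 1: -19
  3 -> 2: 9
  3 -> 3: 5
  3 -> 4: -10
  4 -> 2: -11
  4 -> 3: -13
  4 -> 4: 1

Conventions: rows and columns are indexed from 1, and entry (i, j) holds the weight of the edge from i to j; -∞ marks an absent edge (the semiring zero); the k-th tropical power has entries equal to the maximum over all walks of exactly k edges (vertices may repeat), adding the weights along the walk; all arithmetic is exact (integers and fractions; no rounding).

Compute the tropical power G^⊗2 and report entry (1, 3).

G^⊗2:
  [-14, 14, 10, 6]
  [-34, -6, -10, -1]
  [-14, 14, 10, 7]
  [-32, -4, -8, 2]
Key observation: the optimum is the walk 1->3->3, with weight 5 + 5 = 10.
Optimal value attained by: walk 1->3->3.
Answer: (G^⊗2)[1][3] = 10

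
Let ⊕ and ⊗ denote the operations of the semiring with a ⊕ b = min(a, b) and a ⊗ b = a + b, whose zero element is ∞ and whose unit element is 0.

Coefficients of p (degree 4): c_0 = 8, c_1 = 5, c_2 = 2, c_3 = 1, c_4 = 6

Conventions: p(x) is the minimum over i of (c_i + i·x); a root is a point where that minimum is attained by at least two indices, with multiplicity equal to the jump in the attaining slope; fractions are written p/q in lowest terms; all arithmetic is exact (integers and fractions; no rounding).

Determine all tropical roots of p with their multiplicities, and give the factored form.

hull edge (i=0, c=8) to (i=2, c=2): slope -3, span 2
hull edge (i=2, c=2) to (i=3, c=1): slope -1, span 1
hull edge (i=3, c=1) to (i=4, c=6): slope 5, span 1
Factored form: p(x) = 6 ⊗ (x ⊕ (-5)) ⊗ (x ⊕ 1) ⊗ (x ⊕ 3) ⊗ (x ⊕ 3)
Answer: roots = -5 (mult 1), 1 (mult 1), 3 (mult 2)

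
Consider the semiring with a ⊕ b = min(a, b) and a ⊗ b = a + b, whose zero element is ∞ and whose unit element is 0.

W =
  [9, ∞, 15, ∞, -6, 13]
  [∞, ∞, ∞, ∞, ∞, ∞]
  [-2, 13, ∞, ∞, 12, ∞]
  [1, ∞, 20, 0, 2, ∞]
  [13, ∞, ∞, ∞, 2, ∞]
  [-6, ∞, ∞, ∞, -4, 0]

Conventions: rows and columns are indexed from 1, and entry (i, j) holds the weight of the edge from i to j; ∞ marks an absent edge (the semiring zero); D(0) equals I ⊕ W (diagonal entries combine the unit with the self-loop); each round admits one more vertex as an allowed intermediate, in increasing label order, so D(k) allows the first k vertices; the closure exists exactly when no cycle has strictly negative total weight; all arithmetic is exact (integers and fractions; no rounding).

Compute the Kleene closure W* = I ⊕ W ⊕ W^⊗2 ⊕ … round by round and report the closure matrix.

D(0):
  [0, ∞, 15, ∞, -6, 13]
  [∞, 0, ∞, ∞, ∞, ∞]
  [-2, 13, 0, ∞, 12, ∞]
  [1, ∞, 20, 0, 2, ∞]
  [13, ∞, ∞, ∞, 0, ∞]
  [-6, ∞, ∞, ∞, -4, 0]
D(1):
  [0, ∞, 15, ∞, -6, 13]
  [∞, 0, ∞, ∞, ∞, ∞]
  [-2, 13, 0, ∞, -8, 11]
  [1, ∞, 16, 0, -5, 14]
  [13, ∞, 28, ∞, 0, 26]
  [-6, ∞, 9, ∞, -12, 0]
D(2):
  [0, ∞, 15, ∞, -6, 13]
  [∞, 0, ∞, ∞, ∞, ∞]
  [-2, 13, 0, ∞, -8, 11]
  [1, ∞, 16, 0, -5, 14]
  [13, ∞, 28, ∞, 0, 26]
  [-6, ∞, 9, ∞, -12, 0]
D(3):
  [0, 28, 15, ∞, -6, 13]
  [∞, 0, ∞, ∞, ∞, ∞]
  [-2, 13, 0, ∞, -8, 11]
  [1, 29, 16, 0, -5, 14]
  [13, 41, 28, ∞, 0, 26]
  [-6, 22, 9, ∞, -12, 0]
D(4):
  [0, 28, 15, ∞, -6, 13]
  [∞, 0, ∞, ∞, ∞, ∞]
  [-2, 13, 0, ∞, -8, 11]
  [1, 29, 16, 0, -5, 14]
  [13, 41, 28, ∞, 0, 26]
  [-6, 22, 9, ∞, -12, 0]
D(5):
  [0, 28, 15, ∞, -6, 13]
  [∞, 0, ∞, ∞, ∞, ∞]
  [-2, 13, 0, ∞, -8, 11]
  [1, 29, 16, 0, -5, 14]
  [13, 41, 28, ∞, 0, 26]
  [-6, 22, 9, ∞, -12, 0]
D(6):
  [0, 28, 15, ∞, -6, 13]
  [∞, 0, ∞, ∞, ∞, ∞]
  [-2, 13, 0, ∞, -8, 11]
  [1, 29, 16, 0, -5, 14]
  [13, 41, 28, ∞, 0, 26]
  [-6, 22, 9, ∞, -12, 0]
Answer: W* = [[0, 28, 15, ∞, -6, 13], [∞, 0, ∞, ∞, ∞, ∞], [-2, 13, 0, ∞, -8, 11], [1, 29, 16, 0, -5, 14], [13, 41, 28, ∞, 0, 26], [-6, 22, 9, ∞, -12, 0]]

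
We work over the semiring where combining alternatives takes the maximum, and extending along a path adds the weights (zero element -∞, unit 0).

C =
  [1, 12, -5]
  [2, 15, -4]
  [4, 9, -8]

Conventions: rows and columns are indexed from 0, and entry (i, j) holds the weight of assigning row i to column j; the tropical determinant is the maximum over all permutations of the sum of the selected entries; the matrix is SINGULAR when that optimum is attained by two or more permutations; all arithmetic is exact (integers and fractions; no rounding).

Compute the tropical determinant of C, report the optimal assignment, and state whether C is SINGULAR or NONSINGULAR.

σ = (0, 1, 2): 1 + 15 + (-8) = 8
σ = (0, 2, 1): 1 + (-4) + 9 = 6
σ = (1, 0, 2): 12 + 2 + (-8) = 6
σ = (1, 2, 0): 12 + (-4) + 4 = 12
σ = (2, 0, 1): (-5) + 2 + 9 = 6
σ = (2, 1, 0): (-5) + 15 + 4 = 14
Optimal value attained by: σ = (2, 1, 0).
Answer: det⊕(C) = 14; verdict: NONSINGULAR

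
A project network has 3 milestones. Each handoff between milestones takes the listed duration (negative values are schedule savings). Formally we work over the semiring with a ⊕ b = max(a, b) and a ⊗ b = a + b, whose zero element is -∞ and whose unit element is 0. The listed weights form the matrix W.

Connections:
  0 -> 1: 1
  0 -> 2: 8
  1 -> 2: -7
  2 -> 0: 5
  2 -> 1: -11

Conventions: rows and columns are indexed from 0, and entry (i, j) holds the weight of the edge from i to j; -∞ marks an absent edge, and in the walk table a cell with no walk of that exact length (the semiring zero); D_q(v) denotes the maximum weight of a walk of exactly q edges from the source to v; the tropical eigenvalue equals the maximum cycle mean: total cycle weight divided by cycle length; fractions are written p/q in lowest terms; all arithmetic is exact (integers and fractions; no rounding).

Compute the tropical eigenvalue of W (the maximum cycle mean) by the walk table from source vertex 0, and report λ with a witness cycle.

q=0: [0, -∞, -∞]
q=1: [-∞, 1, 8]
q=2: [13, -3, -6]
q=3: [-1, 14, 21]
Optimal cycle mean attained by: cycle 0->2->0, total 8 + 5, length 2.
Answer: λ = 13/2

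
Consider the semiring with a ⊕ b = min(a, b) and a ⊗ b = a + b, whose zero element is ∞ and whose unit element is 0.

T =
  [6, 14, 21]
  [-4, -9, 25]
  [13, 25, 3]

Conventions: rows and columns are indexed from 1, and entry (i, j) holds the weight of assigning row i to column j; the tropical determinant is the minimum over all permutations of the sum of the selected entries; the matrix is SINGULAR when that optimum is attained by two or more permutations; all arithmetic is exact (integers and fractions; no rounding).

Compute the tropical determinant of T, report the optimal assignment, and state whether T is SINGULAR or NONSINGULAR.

σ = (1, 2, 3): 6 + (-9) + 3 = 0
σ = (1, 3, 2): 6 + 25 + 25 = 56
σ = (2, 1, 3): 14 + (-4) + 3 = 13
σ = (2, 3, 1): 14 + 25 + 13 = 52
σ = (3, 1, 2): 21 + (-4) + 25 = 42
σ = (3, 2, 1): 21 + (-9) + 13 = 25
Optimal value attained by: σ = (1, 2, 3).
Answer: det⊕(T) = 0; verdict: NONSINGULAR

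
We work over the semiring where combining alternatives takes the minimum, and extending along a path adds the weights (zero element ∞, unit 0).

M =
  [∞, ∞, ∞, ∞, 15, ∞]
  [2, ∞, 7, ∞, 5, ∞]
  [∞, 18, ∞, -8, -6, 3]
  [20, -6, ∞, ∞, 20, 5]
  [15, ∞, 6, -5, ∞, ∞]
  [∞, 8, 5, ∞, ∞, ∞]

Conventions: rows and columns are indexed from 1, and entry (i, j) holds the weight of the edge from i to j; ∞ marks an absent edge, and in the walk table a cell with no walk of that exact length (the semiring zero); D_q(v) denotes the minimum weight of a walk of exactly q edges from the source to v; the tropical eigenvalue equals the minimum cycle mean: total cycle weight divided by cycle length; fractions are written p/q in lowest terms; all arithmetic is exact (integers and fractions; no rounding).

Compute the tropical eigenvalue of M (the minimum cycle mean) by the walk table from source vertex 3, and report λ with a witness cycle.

q=0: [∞, ∞, 0, ∞, ∞, ∞]
q=1: [∞, 18, ∞, -8, -6, 3]
q=2: [9, -14, 0, -11, 12, -3]
q=3: [-12, -17, -7, -8, -9, -6]
q=4: [-15, -14, -10, -15, -13, -4]
q=5: [-12, -21, -7, -18, -16, -10]
q=6: [-19, -24, -14, -21, -16, -13]
Optimal cycle mean attained by: cycle 2->3->5->4->2, total 7 + (-6) + (-5) + (-6), length 4.
Answer: λ = -5/2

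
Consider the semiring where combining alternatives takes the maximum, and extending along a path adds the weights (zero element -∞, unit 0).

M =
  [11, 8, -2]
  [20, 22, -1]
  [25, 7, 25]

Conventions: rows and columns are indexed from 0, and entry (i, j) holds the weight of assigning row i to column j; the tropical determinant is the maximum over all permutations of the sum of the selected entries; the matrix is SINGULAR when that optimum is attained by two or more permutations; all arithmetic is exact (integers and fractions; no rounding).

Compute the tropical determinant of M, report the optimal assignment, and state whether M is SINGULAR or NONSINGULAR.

σ = (0, 1, 2): 11 + 22 + 25 = 58
σ = (0, 2, 1): 11 + (-1) + 7 = 17
σ = (1, 0, 2): 8 + 20 + 25 = 53
σ = (1, 2, 0): 8 + (-1) + 25 = 32
σ = (2, 0, 1): (-2) + 20 + 7 = 25
σ = (2, 1, 0): (-2) + 22 + 25 = 45
Optimal value attained by: σ = (0, 1, 2).
Answer: det⊕(M) = 58; verdict: NONSINGULAR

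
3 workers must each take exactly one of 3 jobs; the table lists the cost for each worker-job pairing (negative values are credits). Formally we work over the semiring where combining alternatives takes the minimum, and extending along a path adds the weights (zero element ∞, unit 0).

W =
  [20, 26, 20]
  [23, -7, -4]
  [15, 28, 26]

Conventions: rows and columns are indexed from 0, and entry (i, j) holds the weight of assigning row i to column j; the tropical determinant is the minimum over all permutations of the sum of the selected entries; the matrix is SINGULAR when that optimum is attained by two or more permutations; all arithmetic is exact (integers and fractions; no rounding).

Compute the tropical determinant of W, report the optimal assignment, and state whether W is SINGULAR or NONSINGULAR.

σ = (0, 1, 2): 20 + (-7) + 26 = 39
σ = (0, 2, 1): 20 + (-4) + 28 = 44
σ = (1, 0, 2): 26 + 23 + 26 = 75
σ = (1, 2, 0): 26 + (-4) + 15 = 37
σ = (2, 0, 1): 20 + 23 + 28 = 71
σ = (2, 1, 0): 20 + (-7) + 15 = 28
Optimal value attained by: σ = (2, 1, 0).
Answer: det⊕(W) = 28; verdict: NONSINGULAR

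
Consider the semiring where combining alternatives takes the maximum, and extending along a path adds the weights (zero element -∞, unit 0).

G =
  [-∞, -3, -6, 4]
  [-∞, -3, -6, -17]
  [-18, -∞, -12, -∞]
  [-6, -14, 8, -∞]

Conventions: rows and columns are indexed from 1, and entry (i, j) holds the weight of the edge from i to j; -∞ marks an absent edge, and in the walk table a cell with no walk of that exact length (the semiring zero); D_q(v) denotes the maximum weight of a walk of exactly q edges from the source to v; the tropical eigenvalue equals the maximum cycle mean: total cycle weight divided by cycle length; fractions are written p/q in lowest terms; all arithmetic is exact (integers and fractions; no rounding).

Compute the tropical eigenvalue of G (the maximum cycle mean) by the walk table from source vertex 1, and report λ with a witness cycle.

q=0: [0, -∞, -∞, -∞]
q=1: [-∞, -3, -6, 4]
q=2: [-2, -6, 12, -20]
q=3: [-6, -5, 0, 2]
q=4: [-4, -8, 10, -2]
Optimal cycle mean attained by: cycle 1->4->1, total 4 + (-6), length 2.
Answer: λ = -1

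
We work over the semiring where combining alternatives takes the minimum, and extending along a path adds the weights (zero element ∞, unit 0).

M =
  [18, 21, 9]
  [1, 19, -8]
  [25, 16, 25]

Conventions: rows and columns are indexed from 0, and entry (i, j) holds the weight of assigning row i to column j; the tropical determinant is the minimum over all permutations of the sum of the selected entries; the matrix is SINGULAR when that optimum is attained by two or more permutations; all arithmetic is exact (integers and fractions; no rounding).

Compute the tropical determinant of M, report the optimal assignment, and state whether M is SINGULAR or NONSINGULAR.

σ = (0, 1, 2): 18 + 19 + 25 = 62
σ = (0, 2, 1): 18 + (-8) + 16 = 26
σ = (1, 0, 2): 21 + 1 + 25 = 47
σ = (1, 2, 0): 21 + (-8) + 25 = 38
σ = (2, 0, 1): 9 + 1 + 16 = 26
σ = (2, 1, 0): 9 + 19 + 25 = 53
Optimal value attained by: σ = (0, 2, 1).
Answer: det⊕(M) = 26; verdict: SINGULAR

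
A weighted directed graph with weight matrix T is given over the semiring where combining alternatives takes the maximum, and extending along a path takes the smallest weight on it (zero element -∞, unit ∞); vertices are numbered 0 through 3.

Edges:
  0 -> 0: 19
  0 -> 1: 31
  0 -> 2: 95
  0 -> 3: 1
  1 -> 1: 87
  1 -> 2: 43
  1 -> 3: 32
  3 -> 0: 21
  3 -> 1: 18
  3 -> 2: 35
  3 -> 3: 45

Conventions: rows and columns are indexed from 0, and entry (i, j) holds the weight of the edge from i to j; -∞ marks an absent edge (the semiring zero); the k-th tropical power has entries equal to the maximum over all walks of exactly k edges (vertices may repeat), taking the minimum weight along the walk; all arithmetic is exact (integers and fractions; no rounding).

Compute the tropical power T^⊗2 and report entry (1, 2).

T^⊗2:
  [19, 31, 31, 31]
  [21, 87, 43, 32]
  [-∞, -∞, -∞, -∞]
  [21, 21, 35, 45]
Key observation: the optimum is the walk 1->1->2, with weight 87 min 43 = 43.
Optimal value attained by: walk 1->1->2.
Answer: (T^⊗2)[1][2] = 43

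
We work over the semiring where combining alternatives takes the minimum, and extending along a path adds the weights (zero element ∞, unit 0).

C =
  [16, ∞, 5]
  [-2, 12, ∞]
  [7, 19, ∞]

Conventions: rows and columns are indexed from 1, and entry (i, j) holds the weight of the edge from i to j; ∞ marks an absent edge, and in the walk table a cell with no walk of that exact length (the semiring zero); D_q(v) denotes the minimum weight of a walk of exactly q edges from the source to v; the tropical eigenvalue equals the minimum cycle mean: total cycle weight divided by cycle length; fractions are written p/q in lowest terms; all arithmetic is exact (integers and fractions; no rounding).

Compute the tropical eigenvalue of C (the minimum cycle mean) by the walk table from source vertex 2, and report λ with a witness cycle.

q=0: [∞, 0, ∞]
q=1: [-2, 12, ∞]
q=2: [10, 24, 3]
q=3: [10, 22, 15]
Optimal cycle mean attained by: cycle 1->3->1, total 5 + 7, length 2.
Answer: λ = 6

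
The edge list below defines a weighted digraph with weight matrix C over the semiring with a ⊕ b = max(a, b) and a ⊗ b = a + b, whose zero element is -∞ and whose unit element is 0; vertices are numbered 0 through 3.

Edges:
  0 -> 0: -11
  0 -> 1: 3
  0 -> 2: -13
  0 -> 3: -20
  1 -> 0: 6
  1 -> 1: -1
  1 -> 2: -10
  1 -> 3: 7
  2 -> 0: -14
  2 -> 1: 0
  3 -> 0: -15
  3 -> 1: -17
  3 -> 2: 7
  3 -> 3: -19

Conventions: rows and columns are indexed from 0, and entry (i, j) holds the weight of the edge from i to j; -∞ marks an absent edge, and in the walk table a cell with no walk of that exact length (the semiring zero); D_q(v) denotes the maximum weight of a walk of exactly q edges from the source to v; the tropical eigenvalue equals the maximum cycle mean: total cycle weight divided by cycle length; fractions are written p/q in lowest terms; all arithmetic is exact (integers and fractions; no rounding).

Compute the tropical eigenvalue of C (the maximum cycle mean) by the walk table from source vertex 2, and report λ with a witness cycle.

q=0: [-∞, -∞, 0, -∞]
q=1: [-14, 0, -∞, -∞]
q=2: [6, -1, -10, 7]
q=3: [5, 9, 14, 6]
q=4: [15, 14, 13, 16]
Optimal cycle mean attained by: cycle 1->3->2->1, total 7 + 7 + 0, length 3.
Answer: λ = 14/3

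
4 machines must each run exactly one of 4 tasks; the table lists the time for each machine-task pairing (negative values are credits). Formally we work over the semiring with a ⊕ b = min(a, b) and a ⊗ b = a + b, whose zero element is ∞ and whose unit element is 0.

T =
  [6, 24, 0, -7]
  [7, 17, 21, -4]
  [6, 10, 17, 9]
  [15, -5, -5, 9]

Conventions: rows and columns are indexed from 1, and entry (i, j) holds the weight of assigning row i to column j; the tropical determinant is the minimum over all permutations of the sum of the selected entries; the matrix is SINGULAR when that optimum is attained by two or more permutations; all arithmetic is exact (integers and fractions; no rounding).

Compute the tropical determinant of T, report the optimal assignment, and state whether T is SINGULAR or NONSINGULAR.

σ = (1, 2, 3, 4): 6 + 17 + 17 + 9 = 49
σ = (1, 2, 4, 3): 6 + 17 + 9 + (-5) = 27
σ = (1, 3, 2, 4): 6 + 21 + 10 + 9 = 46
σ = (1, 3, 4, 2): 6 + 21 + 9 + (-5) = 31
σ = (1, 4, 2, 3): 6 + (-4) + 10 + (-5) = 7
σ = (1, 4, 3, 2): 6 + (-4) + 17 + (-5) = 14
σ = (2, 1, 3, 4): 24 + 7 + 17 + 9 = 57
σ = (2, 1, 4, 3): 24 + 7 + 9 + (-5) = 35
σ = (2, 3, 1, 4): 24 + 21 + 6 + 9 = 60
σ = (2, 3, 4, 1): 24 + 21 + 9 + 15 = 69
σ = (2, 4, 1, 3): 24 + (-4) + 6 + (-5) = 21
σ = (2, 4, 3, 1): 24 + (-4) + 17 + 15 = 52
σ = (3, 1, 2, 4): 0 + 7 + 10 + 9 = 26
σ = (3, 1, 4, 2): 0 + 7 + 9 + (-5) = 11
σ = (3, 2, 1, 4): 0 + 17 + 6 + 9 = 32
σ = (3, 2, 4, 1): 0 + 17 + 9 + 15 = 41
σ = (3, 4, 1, 2): 0 + (-4) + 6 + (-5) = -3
σ = (3, 4, 2, 1): 0 + (-4) + 10 + 15 = 21
σ = (4, 1, 2, 3): (-7) + 7 + 10 + (-5) = 5
σ = (4, 1, 3, 2): (-7) + 7 + 17 + (-5) = 12
σ = (4, 2, 1, 3): (-7) + 17 + 6 + (-5) = 11
σ = (4, 2, 3, 1): (-7) + 17 + 17 + 15 = 42
σ = (4, 3, 1, 2): (-7) + 21 + 6 + (-5) = 15
σ = (4, 3, 2, 1): (-7) + 21 + 10 + 15 = 39
Optimal value attained by: σ = (3, 4, 1, 2).
Answer: det⊕(T) = -3; verdict: NONSINGULAR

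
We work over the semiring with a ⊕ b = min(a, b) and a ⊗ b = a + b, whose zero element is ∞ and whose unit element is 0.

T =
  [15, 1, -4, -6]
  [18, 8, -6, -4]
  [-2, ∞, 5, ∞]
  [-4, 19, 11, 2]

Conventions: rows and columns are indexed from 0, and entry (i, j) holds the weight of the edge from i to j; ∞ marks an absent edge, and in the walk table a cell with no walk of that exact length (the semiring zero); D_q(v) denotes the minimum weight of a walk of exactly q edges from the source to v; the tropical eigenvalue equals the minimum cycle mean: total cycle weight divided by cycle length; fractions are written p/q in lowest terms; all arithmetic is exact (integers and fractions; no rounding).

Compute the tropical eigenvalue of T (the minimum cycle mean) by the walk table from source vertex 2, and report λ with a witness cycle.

q=0: [∞, ∞, 0, ∞]
q=1: [-2, ∞, 5, ∞]
q=2: [3, -1, -6, -8]
q=3: [-12, 4, -7, -6]
q=4: [-10, -11, -16, -18]
Optimal cycle mean attained by: cycle 0->3->0, total (-6) + (-4), length 2.
Answer: λ = -5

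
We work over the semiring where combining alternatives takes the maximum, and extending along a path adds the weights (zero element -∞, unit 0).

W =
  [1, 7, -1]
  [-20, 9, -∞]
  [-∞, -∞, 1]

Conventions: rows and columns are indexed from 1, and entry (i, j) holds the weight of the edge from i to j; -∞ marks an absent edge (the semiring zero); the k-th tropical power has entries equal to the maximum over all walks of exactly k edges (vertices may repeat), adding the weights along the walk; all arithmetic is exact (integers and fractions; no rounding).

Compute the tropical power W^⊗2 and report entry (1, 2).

W^⊗2:
  [2, 16, 0]
  [-11, 18, -21]
  [-∞, -∞, 2]
Key observation: the optimum is the walk 1->2->2, with weight 7 + 9 = 16.
Optimal value attained by: walk 1->2->2.
Answer: (W^⊗2)[1][2] = 16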